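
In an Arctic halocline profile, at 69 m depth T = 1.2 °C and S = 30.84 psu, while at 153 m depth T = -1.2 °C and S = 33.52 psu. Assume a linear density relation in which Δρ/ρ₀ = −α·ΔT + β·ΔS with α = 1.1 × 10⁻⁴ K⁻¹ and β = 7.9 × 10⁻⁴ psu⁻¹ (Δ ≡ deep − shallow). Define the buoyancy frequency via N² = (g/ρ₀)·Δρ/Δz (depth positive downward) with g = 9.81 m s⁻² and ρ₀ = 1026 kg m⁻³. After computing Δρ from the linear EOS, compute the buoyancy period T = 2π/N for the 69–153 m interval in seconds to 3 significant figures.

377 s

ΔT = -2.4 K, ΔS = +2.68 psu (deep − shallow).
Δρ/ρ₀ = −αΔT + βΔS = 2.64 × 10⁻⁴ + 2.1172 × 10⁻³ = 2.3812 × 10⁻³, so Δρ ≈ 2.443 kg m⁻³.
N² = (g/ρ₀)·Δρ/Δz = g·(Δρ/ρ₀)/Δz = 9.81 × 2.3812 × 10⁻³ / 84 = 2.7809 × 10⁻⁴ s⁻².
N = √(2.7809 × 10⁻⁴) = 0.016676 rad s⁻¹ → T = 2π/N = 376.78 s ≈ 377 s.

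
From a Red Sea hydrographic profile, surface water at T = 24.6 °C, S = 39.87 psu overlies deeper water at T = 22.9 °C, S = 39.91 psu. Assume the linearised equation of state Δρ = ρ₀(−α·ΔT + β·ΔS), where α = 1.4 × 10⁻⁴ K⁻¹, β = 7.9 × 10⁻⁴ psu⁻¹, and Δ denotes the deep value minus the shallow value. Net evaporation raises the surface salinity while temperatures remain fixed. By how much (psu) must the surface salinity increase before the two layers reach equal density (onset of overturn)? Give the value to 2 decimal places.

0.34 psu

Neutral buoyancy requires −α(T_deep − T_surf) + β(S_deep − S_surf′) = 0.
S_surf′ = S_deep − (α/β)·ΔT = 39.91 − (1.4 × 10⁻⁴/7.9 × 10⁻⁴)·(-1.7) = 40.2113 psu.
Increase required: 40.2113 − 39.87 = 0.3413 psu.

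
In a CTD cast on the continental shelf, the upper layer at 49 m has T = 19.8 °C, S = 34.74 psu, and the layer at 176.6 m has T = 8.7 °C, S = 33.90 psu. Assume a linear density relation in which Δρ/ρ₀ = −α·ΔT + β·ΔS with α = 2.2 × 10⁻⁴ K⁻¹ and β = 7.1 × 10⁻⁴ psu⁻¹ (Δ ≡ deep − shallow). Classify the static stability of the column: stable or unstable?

ΔT = 8.7 − 19.8 = -11.1 K and ΔS = 33.90 − 34.74 = -0.84 psu (deep − shallow).
−αΔT = 2.442 × 10⁻³; βΔS = -5.964 × 10⁻⁴; sum Δρ/ρ₀ = 1.8456 × 10⁻³.
Δρ/ρ₀ > 0, so Δρ > 0: deeper water is denser → statically stable.

stable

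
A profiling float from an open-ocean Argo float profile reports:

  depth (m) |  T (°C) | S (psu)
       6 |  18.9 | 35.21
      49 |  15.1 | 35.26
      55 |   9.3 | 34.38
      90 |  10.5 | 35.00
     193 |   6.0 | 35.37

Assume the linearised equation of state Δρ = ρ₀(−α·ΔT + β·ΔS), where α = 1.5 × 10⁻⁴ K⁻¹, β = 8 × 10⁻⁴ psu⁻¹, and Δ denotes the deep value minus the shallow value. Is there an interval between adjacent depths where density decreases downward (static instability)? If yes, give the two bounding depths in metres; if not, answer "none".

none

Evaluate Δρ/ρ₀ = −αΔT + βΔS across each adjacent pair:
  6–49 m: −αΔT+βΔS = −(1.5 × 10⁻⁴)(-3.8)+(8 × 10⁻⁴)(+0.05) = 6.1 × 10⁻⁴ → stable
  49–55 m: −αΔT+βΔS = −(1.5 × 10⁻⁴)(-5.8)+(8 × 10⁻⁴)(-0.88) = 1.7 × 10⁻⁴ → stable
  55–90 m: −αΔT+βΔS = −(1.5 × 10⁻⁴)(+1.2)+(8 × 10⁻⁴)(+0.62) = 3.2 × 10⁻⁴ → stable
  90–193 m: −αΔT+βΔS = −(1.5 × 10⁻⁴)(-4.5)+(8 × 10⁻⁴)(+0.37) = 9.7 × 10⁻⁴ → stable
Every interval has Δρ > 0: the column is stably stratified throughout.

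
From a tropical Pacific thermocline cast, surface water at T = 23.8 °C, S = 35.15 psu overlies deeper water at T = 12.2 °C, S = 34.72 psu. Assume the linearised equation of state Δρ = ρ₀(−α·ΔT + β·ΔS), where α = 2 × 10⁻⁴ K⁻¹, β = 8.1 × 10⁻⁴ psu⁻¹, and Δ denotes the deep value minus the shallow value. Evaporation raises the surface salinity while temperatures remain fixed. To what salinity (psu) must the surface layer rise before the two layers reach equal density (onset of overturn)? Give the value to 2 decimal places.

37.58 psu

Neutral buoyancy requires −α(T_deep − T_surf) + β(S_deep − S_surf′) = 0.
S_surf′ = S_deep − (α/β)·ΔT = 34.72 − (2 × 10⁻⁴/8.1 × 10⁻⁴)·(-11.6) = 37.5842 psu.
Increase required: 37.5842 − 35.15 = 2.4342 psu.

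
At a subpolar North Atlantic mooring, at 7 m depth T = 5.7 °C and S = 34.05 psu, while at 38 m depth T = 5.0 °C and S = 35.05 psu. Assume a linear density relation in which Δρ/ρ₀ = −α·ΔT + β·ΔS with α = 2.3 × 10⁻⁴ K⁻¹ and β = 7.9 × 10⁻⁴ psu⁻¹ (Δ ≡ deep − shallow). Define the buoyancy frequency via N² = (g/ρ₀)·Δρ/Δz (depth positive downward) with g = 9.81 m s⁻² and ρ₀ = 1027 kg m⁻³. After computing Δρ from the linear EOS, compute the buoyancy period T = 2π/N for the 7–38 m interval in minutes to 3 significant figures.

ΔT = -0.7 K, ΔS = +1.00 psu (deep − shallow).
Δρ/ρ₀ = −αΔT + βΔS = 1.61 × 10⁻⁴ + 7.90 × 10⁻⁴ = 9.51 × 10⁻⁴, so Δρ ≈ 0.9767 kg m⁻³.
N² = (g/ρ₀)·Δρ/Δz = g·(Δρ/ρ₀)/Δz = 9.81 × 9.51 × 10⁻⁴ / 31 = 3.0095 × 10⁻⁴ s⁻².
N = √(3.0095 × 10⁻⁴) = 0.017348 rad s⁻¹ → T = 2π/N = 362.18 s = 6.0363 min ≈ 6.04 min.

6.04 min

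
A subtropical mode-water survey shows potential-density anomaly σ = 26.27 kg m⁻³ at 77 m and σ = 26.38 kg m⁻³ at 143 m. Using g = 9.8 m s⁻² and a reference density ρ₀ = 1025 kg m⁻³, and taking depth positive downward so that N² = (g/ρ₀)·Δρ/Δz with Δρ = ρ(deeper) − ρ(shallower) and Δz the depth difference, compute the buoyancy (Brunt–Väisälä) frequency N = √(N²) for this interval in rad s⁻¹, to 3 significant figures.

3.99 × 10⁻³ rad s⁻¹

Δρ = 1026.38 − 1026.27 = 0.11 kg m⁻³ over Δz = 143 − 77 = 66 m.
N² = (9.8/1025) × (0.11/66) = 1.5935 × 10⁻⁵ s⁻².
N = √(1.5935 × 10⁻⁵) = 3.9919 × 10⁻³ rad s⁻¹ ≈ 3.99 × 10⁻³ rad s⁻¹.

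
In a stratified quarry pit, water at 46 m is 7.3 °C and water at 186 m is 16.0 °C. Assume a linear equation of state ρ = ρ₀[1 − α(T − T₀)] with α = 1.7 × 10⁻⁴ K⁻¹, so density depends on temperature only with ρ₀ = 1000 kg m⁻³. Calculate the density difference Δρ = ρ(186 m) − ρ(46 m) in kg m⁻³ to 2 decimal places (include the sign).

ΔT = +8.7 K, Δρ/ρ₀ = −αΔT = -1.479 × 10⁻³.
Δρ = 1000 × (-1.479 × 10⁻³) = -1.48 kg m⁻³.
Negative Δρ: lighter below, statically unstable.

-1.48 kg m⁻³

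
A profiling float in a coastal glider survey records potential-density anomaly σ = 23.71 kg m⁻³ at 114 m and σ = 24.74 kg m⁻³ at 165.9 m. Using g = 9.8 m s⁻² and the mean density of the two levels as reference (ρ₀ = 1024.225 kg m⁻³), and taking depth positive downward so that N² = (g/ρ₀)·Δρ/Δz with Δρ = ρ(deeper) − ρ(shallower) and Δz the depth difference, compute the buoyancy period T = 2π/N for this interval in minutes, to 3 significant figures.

Δρ = 1024.74 − 1023.71 = 1.03 kg m⁻³ over Δz = 165.9 − 114 = 51.9 m.
N² = (9.8/1024.225) × (1.03/51.9) = 1.8989 × 10⁻⁴ s⁻².
N = √(1.8989 × 10⁻⁴) = 0.013780 rad s⁻¹, so T = 2π/N = 455.96 s = 7.5993 min ≈ 7.60 min.

7.60 min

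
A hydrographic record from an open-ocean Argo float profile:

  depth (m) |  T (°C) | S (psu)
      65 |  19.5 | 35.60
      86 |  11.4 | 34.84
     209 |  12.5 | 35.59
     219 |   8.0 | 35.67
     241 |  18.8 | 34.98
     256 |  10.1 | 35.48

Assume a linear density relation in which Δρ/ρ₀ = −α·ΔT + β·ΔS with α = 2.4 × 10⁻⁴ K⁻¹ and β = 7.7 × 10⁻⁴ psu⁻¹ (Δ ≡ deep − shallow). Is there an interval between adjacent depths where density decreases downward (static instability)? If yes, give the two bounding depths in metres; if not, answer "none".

219–241 m

Evaluate Δρ/ρ₀ = −αΔT + βΔS across each adjacent pair:
  65–86 m: −αΔT+βΔS = −(2.4 × 10⁻⁴)(-8.1)+(7.7 × 10⁻⁴)(-0.76) = 1.4 × 10⁻³ → stable
  86–209 m: −αΔT+βΔS = −(2.4 × 10⁻⁴)(+1.1)+(7.7 × 10⁻⁴)(+0.75) = 3.1 × 10⁻⁴ → stable
  209–219 m: −αΔT+βΔS = −(2.4 × 10⁻⁴)(-4.5)+(7.7 × 10⁻⁴)(+0.08) = 1.1 × 10⁻³ → stable
  219–241 m: −αΔT+βΔS = −(2.4 × 10⁻⁴)(+10.8)+(7.7 × 10⁻⁴)(-0.69) = -3.1 × 10⁻³ → UNSTABLE
  241–256 m: −αΔT+βΔS = −(2.4 × 10⁻⁴)(-8.7)+(7.7 × 10⁻⁴)(+0.50) = 2.5 × 10⁻³ → stable
The 219–241 m interval has Δρ < 0: lighter water underlies denser water.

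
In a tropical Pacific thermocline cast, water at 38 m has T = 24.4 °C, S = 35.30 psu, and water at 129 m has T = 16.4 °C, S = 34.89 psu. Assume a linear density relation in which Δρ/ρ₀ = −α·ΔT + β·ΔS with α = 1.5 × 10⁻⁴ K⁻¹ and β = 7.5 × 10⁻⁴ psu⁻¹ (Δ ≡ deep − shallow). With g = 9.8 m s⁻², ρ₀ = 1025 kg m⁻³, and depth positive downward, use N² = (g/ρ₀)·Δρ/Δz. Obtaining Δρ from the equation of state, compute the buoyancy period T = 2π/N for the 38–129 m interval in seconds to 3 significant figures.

ΔT = -8.0 K, ΔS = -0.41 psu (deep − shallow).
Δρ/ρ₀ = −αΔT + βΔS = 1.20 × 10⁻³ − 3.075 × 10⁻⁴ = 8.925 × 10⁻⁴, so Δρ ≈ 0.9148 kg m⁻³.
N² = (g/ρ₀)·Δρ/Δz = g·(Δρ/ρ₀)/Δz = 9.8 × 8.925 × 10⁻⁴ / 91 = 9.6115 × 10⁻⁵ s⁻².
N = √(9.6115 × 10⁻⁵) = 9.8038 × 10⁻³ rad s⁻¹ → T = 2π/N = 640.89 s ≈ 641 s.

641 s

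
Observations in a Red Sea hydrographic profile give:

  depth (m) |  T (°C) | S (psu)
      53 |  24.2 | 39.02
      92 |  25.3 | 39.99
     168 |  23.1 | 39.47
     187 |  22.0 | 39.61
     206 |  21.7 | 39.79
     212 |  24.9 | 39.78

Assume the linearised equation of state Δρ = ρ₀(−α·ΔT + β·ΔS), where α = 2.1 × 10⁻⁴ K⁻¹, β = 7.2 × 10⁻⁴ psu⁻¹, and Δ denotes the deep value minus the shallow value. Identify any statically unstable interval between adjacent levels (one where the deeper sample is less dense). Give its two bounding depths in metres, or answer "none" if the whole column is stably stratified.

206–212 m

Evaluate Δρ/ρ₀ = −αΔT + βΔS across each adjacent pair:
  53–92 m: −αΔT+βΔS = −(2.1 × 10⁻⁴)(+1.1)+(7.2 × 10⁻⁴)(+0.97) = 4.7 × 10⁻⁴ → stable
  92–168 m: −αΔT+βΔS = −(2.1 × 10⁻⁴)(-2.2)+(7.2 × 10⁻⁴)(-0.52) = 8.8 × 10⁻⁵ → stable
  168–187 m: −αΔT+βΔS = −(2.1 × 10⁻⁴)(-1.1)+(7.2 × 10⁻⁴)(+0.14) = 3.3 × 10⁻⁴ → stable
  187–206 m: −αΔT+βΔS = −(2.1 × 10⁻⁴)(-0.3)+(7.2 × 10⁻⁴)(+0.18) = 1.9 × 10⁻⁴ → stable
  206–212 m: −αΔT+βΔS = −(2.1 × 10⁻⁴)(+3.2)+(7.2 × 10⁻⁴)(-0.01) = -6.8 × 10⁻⁴ → UNSTABLE
The 206–212 m interval has Δρ < 0: lighter water underlies denser water.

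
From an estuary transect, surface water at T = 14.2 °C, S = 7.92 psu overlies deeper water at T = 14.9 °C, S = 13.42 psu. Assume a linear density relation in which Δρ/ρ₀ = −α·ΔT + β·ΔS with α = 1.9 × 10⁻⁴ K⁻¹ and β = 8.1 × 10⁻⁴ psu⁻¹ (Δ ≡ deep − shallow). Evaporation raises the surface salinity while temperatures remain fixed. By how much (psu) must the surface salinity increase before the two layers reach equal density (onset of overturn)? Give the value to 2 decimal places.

Neutral buoyancy requires −α(T_deep − T_surf) + β(S_deep − S_surf′) = 0.
S_surf′ = S_deep − (α/β)·ΔT = 13.42 − (1.9 × 10⁻⁴/8.1 × 10⁻⁴)·(+0.7) = 13.2558 psu.
Increase required: 13.2558 − 7.92 = 5.3358 psu.

5.34 psu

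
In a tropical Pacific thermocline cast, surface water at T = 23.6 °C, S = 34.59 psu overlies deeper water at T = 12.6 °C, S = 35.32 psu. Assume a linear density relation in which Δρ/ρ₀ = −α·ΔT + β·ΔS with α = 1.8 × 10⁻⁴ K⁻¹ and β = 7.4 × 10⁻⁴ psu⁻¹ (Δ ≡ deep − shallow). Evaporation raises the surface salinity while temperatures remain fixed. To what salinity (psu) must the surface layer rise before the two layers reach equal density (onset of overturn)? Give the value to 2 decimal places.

38.00 psu

Neutral buoyancy requires −α(T_deep − T_surf) + β(S_deep − S_surf′) = 0.
S_surf′ = S_deep − (α/β)·ΔT = 35.32 − (1.8 × 10⁻⁴/7.4 × 10⁻⁴)·(-11.0) = 37.9957 psu.
Increase required: 37.9957 − 34.59 = 3.4057 psu.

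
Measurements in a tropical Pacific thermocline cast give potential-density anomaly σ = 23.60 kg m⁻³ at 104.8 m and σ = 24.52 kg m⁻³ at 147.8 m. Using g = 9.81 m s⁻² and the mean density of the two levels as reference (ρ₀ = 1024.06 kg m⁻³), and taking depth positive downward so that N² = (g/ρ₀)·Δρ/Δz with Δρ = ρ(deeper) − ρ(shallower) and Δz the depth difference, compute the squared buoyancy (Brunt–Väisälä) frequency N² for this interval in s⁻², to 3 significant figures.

Δρ = 1024.52 − 1023.60 = 0.92 kg m⁻³ over Δz = 147.8 − 104.8 = 43 m.
N² = (9.81/1024.06) × (0.92/43) = 2.0496 × 10⁻⁴ s⁻² ≈ 2.05 × 10⁻⁴ s⁻².

2.05 × 10⁻⁴ s⁻²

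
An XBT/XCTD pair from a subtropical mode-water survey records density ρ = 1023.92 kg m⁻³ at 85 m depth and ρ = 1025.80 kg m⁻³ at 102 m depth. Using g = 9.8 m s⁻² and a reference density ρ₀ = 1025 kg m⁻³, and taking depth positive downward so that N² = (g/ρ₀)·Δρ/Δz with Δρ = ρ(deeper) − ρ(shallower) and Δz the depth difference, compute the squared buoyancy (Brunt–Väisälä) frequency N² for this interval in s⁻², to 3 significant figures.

1.06 × 10⁻³ s⁻²

Δρ = 1025.80 − 1023.92 = 1.88 kg m⁻³ over Δz = 102 − 85 = 17 m.
N² = (9.8/1025) × (1.88/17) = 1.0573 × 10⁻³ s⁻² ≈ 1.06 × 10⁻³ s⁻².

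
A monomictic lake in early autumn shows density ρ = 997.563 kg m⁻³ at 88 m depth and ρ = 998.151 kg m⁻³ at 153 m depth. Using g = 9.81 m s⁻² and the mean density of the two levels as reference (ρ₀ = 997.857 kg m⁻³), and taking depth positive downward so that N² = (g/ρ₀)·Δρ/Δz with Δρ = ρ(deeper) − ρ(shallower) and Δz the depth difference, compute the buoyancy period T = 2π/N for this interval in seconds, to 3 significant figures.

Δρ = 998.151 − 997.563 = 0.588 kg m⁻³ over Δz = 153 − 88 = 65 m.
N² = (9.81/997.857) × (0.588/65) = 8.8933 × 10⁻⁵ s⁻².
N = √(8.8933 × 10⁻⁵) = 9.4304 × 10⁻³ rad s⁻¹, so T = 2π/N = 666.27 s ≈ 666 s.

666 s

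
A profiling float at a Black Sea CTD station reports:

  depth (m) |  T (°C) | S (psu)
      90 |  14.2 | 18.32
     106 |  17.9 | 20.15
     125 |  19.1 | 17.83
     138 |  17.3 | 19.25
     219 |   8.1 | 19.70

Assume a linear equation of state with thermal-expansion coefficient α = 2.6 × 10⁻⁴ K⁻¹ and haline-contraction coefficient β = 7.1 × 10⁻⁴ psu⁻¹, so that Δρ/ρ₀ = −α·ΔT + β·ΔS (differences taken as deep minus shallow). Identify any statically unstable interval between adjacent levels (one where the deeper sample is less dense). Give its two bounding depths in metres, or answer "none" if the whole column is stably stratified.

106–125 m

Evaluate Δρ/ρ₀ = −αΔT + βΔS across each adjacent pair:
  90–106 m: −αΔT+βΔS = −(2.6 × 10⁻⁴)(+3.7)+(7.1 × 10⁻⁴)(+1.83) = 3.4 × 10⁻⁴ → stable
  106–125 m: −αΔT+βΔS = −(2.6 × 10⁻⁴)(+1.2)+(7.1 × 10⁻⁴)(-2.32) = -2.0 × 10⁻³ → UNSTABLE
  125–138 m: −αΔT+βΔS = −(2.6 × 10⁻⁴)(-1.8)+(7.1 × 10⁻⁴)(+1.42) = 1.5 × 10⁻³ → stable
  138–219 m: −αΔT+βΔS = −(2.6 × 10⁻⁴)(-9.2)+(7.1 × 10⁻⁴)(+0.45) = 2.7 × 10⁻³ → stable
The 106–125 m interval has Δρ < 0: lighter water underlies denser water.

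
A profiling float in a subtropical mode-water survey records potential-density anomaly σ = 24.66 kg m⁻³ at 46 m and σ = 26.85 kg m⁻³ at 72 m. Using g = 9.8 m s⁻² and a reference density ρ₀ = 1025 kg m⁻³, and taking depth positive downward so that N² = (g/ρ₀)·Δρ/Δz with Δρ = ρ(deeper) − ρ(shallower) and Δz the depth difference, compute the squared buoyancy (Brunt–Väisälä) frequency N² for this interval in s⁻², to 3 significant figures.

8.05 × 10⁻⁴ s⁻²

Δρ = 1026.85 − 1024.66 = 2.19 kg m⁻³ over Δz = 72 − 46 = 26 m.
N² = (9.8/1025) × (2.19/26) = 8.0533 × 10⁻⁴ s⁻² ≈ 8.05 × 10⁻⁴ s⁻².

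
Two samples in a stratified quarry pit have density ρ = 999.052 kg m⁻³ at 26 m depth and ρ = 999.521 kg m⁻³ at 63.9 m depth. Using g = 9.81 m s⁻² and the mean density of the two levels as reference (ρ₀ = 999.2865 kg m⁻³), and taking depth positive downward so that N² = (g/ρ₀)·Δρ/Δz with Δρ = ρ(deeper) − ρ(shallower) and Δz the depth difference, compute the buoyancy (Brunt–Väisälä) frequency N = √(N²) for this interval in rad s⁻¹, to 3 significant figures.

Δρ = 999.521 − 999.052 = 0.469 kg m⁻³ over Δz = 63.9 − 26 = 37.9 m.
N² = (9.81/999.2865) × (0.469/37.9) = 1.2148 × 10⁻⁴ s⁻².
N = √(1.2148 × 10⁻⁴) = 0.011022 rad s⁻¹ ≈ 0.0110 rad s⁻¹.

0.0110 rad s⁻¹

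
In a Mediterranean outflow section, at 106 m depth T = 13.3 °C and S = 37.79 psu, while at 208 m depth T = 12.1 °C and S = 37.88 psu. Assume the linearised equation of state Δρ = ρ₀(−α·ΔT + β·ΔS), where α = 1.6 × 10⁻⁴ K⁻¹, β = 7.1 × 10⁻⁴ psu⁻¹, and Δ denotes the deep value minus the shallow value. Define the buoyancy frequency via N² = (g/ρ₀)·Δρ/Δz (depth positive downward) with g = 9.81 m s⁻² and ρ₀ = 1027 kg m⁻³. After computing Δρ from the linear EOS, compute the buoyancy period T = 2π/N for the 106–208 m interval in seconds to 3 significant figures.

1.27 × 10³ s

ΔT = -1.2 K, ΔS = +0.09 psu (deep − shallow).
Δρ/ρ₀ = −αΔT + βΔS = 1.92 × 10⁻⁴ + 6.39 × 10⁻⁵ = 2.559 × 10⁻⁴, so Δρ ≈ 0.2628 kg m⁻³.
N² = (g/ρ₀)·Δρ/Δz = g·(Δρ/ρ₀)/Δz = 9.81 × 2.559 × 10⁻⁴ / 102 = 2.4612 × 10⁻⁵ s⁻².
N = √(2.4612 × 10⁻⁵) = 4.9610 × 10⁻³ rad s⁻¹ → T = 2π/N = 1.2665 × 10³ s ≈ 1.27 × 10³ s.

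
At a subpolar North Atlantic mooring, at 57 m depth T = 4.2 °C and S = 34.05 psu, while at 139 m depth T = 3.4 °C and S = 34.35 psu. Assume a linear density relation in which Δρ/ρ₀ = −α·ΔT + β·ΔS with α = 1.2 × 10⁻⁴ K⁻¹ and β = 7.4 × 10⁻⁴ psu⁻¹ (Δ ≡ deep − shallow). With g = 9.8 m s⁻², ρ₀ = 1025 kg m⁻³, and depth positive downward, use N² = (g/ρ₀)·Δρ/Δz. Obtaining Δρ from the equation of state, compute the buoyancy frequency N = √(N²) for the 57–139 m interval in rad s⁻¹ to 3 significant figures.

6.16 × 10⁻³ rad s⁻¹

ΔT = -0.8 K, ΔS = +0.30 psu (deep − shallow).
Δρ/ρ₀ = −αΔT + βΔS = 9.60 × 10⁻⁵ + 2.22 × 10⁻⁴ = 3.18 × 10⁻⁴, so Δρ ≈ 0.3259 kg m⁻³.
N² = (g/ρ₀)·Δρ/Δz = g·(Δρ/ρ₀)/Δz = 9.8 × 3.18 × 10⁻⁴ / 82 = 3.8005 × 10⁻⁵ s⁻².
N = √(3.8005 × 10⁻⁵) = 6.1648 × 10⁻³ rad s⁻¹ ≈ 6.16 × 10⁻³ rad s⁻¹.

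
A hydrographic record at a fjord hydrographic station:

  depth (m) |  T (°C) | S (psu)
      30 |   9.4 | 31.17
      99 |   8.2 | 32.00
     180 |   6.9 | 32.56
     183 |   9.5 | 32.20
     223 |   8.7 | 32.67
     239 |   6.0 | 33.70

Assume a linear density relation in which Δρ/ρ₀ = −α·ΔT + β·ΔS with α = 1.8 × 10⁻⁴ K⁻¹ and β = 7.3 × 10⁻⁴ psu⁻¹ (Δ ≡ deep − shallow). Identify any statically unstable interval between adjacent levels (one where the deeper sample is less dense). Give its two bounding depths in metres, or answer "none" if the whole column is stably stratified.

180–183 m

Evaluate Δρ/ρ₀ = −αΔT + βΔS across each adjacent pair:
  30–99 m: −αΔT+βΔS = −(1.8 × 10⁻⁴)(-1.2)+(7.3 × 10⁻⁴)(+0.83) = 8.2 × 10⁻⁴ → stable
  99–180 m: −αΔT+βΔS = −(1.8 × 10⁻⁴)(-1.3)+(7.3 × 10⁻⁴)(+0.56) = 6.4 × 10⁻⁴ → stable
  180–183 m: −αΔT+βΔS = −(1.8 × 10⁻⁴)(+2.6)+(7.3 × 10⁻⁴)(-0.36) = -7.3 × 10⁻⁴ → UNSTABLE
  183–223 m: −αΔT+βΔS = −(1.8 × 10⁻⁴)(-0.8)+(7.3 × 10⁻⁴)(+0.47) = 4.9 × 10⁻⁴ → stable
  223–239 m: −αΔT+βΔS = −(1.8 × 10⁻⁴)(-2.7)+(7.3 × 10⁻⁴)(+1.03) = 1.2 × 10⁻³ → stable
The 180–183 m interval has Δρ < 0: lighter water underlies denser water.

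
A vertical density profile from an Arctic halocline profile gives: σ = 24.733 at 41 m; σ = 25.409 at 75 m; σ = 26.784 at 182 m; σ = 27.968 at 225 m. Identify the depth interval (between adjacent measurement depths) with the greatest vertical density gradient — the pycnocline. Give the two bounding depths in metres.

Compute the density gradient over each adjacent pair:
  41–75 m: Δρ/Δz = 0.676/34 = 0.020 kg m⁻⁴
  75–182 m: Δρ/Δz = 1.375/107 = 0.013 kg m⁻⁴
  182–225 m: Δρ/Δz = 1.184/43 = 0.028 kg m⁻⁴
The largest gradient is in the 182–225 m interval — the pycnocline.

182–225 m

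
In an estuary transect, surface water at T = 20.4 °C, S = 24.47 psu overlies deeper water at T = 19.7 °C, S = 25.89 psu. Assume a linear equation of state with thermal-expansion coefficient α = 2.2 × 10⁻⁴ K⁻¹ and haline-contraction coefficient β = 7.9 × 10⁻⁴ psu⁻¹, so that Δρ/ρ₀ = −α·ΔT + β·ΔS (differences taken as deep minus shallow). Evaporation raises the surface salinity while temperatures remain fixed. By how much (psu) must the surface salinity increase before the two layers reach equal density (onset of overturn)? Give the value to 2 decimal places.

1.61 psu

Neutral buoyancy requires −α(T_deep − T_surf) + β(S_deep − S_surf′) = 0.
S_surf′ = S_deep − (α/β)·ΔT = 25.89 − (2.2 × 10⁻⁴/7.9 × 10⁻⁴)·(-0.7) = 26.0849 psu.
Increase required: 26.0849 − 24.47 = 1.6149 psu.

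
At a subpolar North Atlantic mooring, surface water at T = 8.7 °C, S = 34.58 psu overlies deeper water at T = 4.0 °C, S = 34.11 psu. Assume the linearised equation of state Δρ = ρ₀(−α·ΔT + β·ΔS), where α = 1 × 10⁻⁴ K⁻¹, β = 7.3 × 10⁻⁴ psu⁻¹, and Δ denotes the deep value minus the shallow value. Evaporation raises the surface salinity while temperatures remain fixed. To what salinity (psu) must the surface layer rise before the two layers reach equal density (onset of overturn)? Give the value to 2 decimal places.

Neutral buoyancy requires −α(T_deep − T_surf) + β(S_deep − S_surf′) = 0.
S_surf′ = S_deep − (α/β)·ΔT = 34.11 − (1 × 10⁻⁴/7.3 × 10⁻⁴)·(-4.7) = 34.7538 psu.
Increase required: 34.7538 − 34.58 = 0.1738 psu.

34.75 psu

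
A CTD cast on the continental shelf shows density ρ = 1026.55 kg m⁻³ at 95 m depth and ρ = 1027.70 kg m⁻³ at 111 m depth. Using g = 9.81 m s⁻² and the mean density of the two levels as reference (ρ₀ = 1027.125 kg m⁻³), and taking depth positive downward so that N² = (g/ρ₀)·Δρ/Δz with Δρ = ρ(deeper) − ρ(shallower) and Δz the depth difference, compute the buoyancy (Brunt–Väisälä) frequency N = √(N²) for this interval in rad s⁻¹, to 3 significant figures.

Δρ = 1027.70 − 1026.55 = 1.15 kg m⁻³ over Δz = 111 − 95 = 16 m.
N² = (9.81/1027.125) × (1.15/16) = 6.8647 × 10⁻⁴ s⁻².
N = √(6.8647 × 10⁻⁴) = 0.026201 rad s⁻¹ ≈ 0.0262 rad s⁻¹.

0.0262 rad s⁻¹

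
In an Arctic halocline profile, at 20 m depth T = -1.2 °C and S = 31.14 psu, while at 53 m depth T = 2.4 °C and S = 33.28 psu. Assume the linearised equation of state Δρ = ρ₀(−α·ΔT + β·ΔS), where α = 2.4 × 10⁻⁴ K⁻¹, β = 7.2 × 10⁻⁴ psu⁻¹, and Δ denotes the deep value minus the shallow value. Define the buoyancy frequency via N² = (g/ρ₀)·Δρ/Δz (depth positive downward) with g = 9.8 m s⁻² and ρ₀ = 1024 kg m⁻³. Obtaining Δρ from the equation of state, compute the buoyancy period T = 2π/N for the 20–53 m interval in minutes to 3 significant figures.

7.39 min

ΔT = +3.6 K, ΔS = +2.14 psu (deep − shallow).
Δρ/ρ₀ = −αΔT + βΔS = -8.64 × 10⁻⁴ + 1.5408 × 10⁻³ = 6.768 × 10⁻⁴, so Δρ ≈ 0.6930 kg m⁻³.
N² = (g/ρ₀)·Δρ/Δz = g·(Δρ/ρ₀)/Δz = 9.8 × 6.768 × 10⁻⁴ / 33 = 2.0099 × 10⁻⁴ s⁻².
N = √(2.0099 × 10⁻⁴) = 0.014177 rad s⁻¹ → T = 2π/N = 443.20 s = 7.3867 min ≈ 7.39 min.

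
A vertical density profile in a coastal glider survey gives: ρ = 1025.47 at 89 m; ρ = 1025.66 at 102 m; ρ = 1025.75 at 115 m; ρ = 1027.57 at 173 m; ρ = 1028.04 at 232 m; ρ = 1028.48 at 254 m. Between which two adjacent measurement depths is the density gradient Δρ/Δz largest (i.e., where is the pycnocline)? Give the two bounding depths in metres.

115–173 m

Compute the density gradient over each adjacent pair:
  89–102 m: Δρ/Δz = 0.19/13 = 0.015 kg m⁻⁴
  102–115 m: Δρ/Δz = 0.09/13 = 6.9 × 10⁻³ kg m⁻⁴
  115–173 m: Δρ/Δz = 1.82/58 = 0.031 kg m⁻⁴
  173–232 m: Δρ/Δz = 0.47/59 = 8.0 × 10⁻³ kg m⁻⁴
  232–254 m: Δρ/Δz = 0.44/22 = 0.020 kg m⁻⁴
The largest gradient is in the 115–173 m interval — the pycnocline.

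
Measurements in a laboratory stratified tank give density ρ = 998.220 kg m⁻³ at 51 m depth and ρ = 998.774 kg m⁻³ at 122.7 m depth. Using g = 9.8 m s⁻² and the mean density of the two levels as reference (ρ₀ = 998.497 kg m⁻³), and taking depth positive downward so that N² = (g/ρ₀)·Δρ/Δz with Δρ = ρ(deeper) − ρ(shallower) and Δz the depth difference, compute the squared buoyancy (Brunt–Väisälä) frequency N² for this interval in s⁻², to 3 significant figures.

Δρ = 998.774 − 998.220 = 0.554 kg m⁻³ over Δz = 122.7 − 51 = 71.7 m.
N² = (9.8/998.497) × (0.554/71.7) = 7.5835 × 10⁻⁵ s⁻² ≈ 7.58 × 10⁻⁵ s⁻².

7.58 × 10⁻⁵ s⁻²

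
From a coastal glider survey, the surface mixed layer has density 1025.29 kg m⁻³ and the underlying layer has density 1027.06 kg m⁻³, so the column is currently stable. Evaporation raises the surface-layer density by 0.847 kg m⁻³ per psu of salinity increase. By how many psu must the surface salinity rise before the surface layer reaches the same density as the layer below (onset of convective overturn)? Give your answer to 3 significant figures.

2.09 psu

Density deficit of the surface layer: 1027.06 − 1025.29 = 1.77 kg m⁻³.
Required change = 1.77 / 0.847 = 2.09 psu.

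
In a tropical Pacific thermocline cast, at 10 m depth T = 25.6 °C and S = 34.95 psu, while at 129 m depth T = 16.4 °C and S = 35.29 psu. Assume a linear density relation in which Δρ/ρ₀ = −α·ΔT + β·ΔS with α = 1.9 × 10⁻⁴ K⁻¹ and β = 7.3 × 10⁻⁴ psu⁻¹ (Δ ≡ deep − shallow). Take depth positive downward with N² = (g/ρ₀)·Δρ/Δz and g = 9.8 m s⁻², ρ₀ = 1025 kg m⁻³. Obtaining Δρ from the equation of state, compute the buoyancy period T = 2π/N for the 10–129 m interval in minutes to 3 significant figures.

ΔT = -9.2 K, ΔS = +0.34 psu (deep − shallow).
Δρ/ρ₀ = −αΔT + βΔS = 1.748 × 10⁻³ + 2.482 × 10⁻⁴ = 1.9962 × 10⁻³, so Δρ ≈ 2.046 kg m⁻³.
N² = (g/ρ₀)·Δρ/Δz = g·(Δρ/ρ₀)/Δz = 9.8 × 1.9962 × 10⁻³ / 119 = 1.6439 × 10⁻⁴ s⁻².
N = √(1.6439 × 10⁻⁴) = 0.012821 rad s⁻¹ → T = 2π/N = 490.07 s = 8.1678 min ≈ 8.17 min.

8.17 min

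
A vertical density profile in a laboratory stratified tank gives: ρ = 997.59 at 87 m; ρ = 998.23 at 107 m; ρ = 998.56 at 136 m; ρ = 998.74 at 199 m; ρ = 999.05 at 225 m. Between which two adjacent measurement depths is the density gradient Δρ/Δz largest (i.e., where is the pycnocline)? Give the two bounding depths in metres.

87–107 m

Compute the density gradient over each adjacent pair:
  87–107 m: Δρ/Δz = 0.64/20 = 0.032 kg m⁻⁴
  107–136 m: Δρ/Δz = 0.33/29 = 0.011 kg m⁻⁴
  136–199 m: Δρ/Δz = 0.18/63 = 2.9 × 10⁻³ kg m⁻⁴
  199–225 m: Δρ/Δz = 0.31/26 = 0.012 kg m⁻⁴
The largest gradient is in the 87–107 m interval — the pycnocline.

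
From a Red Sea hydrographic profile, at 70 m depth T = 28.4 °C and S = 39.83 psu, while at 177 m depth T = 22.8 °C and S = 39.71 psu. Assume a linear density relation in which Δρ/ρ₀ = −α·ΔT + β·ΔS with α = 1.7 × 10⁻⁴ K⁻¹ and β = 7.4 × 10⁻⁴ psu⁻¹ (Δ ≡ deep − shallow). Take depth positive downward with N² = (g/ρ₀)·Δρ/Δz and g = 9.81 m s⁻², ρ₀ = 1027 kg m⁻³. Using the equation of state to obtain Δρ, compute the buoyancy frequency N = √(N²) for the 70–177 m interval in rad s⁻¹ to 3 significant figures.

8.90 × 10⁻³ rad s⁻¹

ΔT = -5.6 K, ΔS = -0.12 psu (deep − shallow).
Δρ/ρ₀ = −αΔT + βΔS = 9.52 × 10⁻⁴ − 8.88 × 10⁻⁵ = 8.632 × 10⁻⁴, so Δρ ≈ 0.8865 kg m⁻³.
N² = (g/ρ₀)·Δρ/Δz = g·(Δρ/ρ₀)/Δz = 9.81 × 8.632 × 10⁻⁴ / 107 = 7.9140 × 10⁻⁵ s⁻².
N = √(7.9140 × 10⁻⁵) = 8.8961 × 10⁻³ rad s⁻¹ ≈ 8.90 × 10⁻³ rad s⁻¹.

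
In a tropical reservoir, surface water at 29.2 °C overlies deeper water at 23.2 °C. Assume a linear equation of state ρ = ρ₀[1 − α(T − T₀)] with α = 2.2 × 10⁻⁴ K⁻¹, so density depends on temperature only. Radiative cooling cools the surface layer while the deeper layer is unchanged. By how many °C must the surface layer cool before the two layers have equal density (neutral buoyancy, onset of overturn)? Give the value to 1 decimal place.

With temperature the only control, equal density requires T_surf′ = T_deep.
T_surf′ = 23.2 °C.
Cooling required: 29.2 − 23.2 = 6.0 °C.

6.0 °C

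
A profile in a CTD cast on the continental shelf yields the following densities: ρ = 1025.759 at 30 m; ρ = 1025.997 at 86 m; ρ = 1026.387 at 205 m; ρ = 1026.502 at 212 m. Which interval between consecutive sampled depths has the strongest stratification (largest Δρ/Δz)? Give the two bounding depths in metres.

Compute the density gradient over each adjacent pair:
  30–86 m: Δρ/Δz = 0.238/56 = 4.2 × 10⁻³ kg m⁻⁴
  86–205 m: Δρ/Δz = 0.390/119 = 3.3 × 10⁻³ kg m⁻⁴
  205–212 m: Δρ/Δz = 0.115/7 = 0.016 kg m⁻⁴
The largest gradient is in the 205–212 m interval — the pycnocline.

205–212 m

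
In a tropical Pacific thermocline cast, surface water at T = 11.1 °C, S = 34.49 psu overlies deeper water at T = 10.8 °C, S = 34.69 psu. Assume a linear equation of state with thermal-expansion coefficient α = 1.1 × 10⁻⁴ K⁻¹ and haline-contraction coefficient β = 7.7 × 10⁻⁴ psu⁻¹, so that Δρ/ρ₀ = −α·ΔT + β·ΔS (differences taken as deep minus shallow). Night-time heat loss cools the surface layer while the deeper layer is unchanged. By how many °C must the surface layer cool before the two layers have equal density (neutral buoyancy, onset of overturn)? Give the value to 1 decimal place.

Neutral buoyancy requires Δρ = 0, i.e. −α(T_deep − T_surf′) + β(S_deep − S_surf) = 0.
T_surf′ = T_deep − (β/α)·ΔS = 10.8 − (7.7 × 10⁻⁴/1.1 × 10⁻⁴)·(+0.20) = 9.400 °C.
Cooling required: 11.1 − (9.400) = 1.700 °C.

1.7 °C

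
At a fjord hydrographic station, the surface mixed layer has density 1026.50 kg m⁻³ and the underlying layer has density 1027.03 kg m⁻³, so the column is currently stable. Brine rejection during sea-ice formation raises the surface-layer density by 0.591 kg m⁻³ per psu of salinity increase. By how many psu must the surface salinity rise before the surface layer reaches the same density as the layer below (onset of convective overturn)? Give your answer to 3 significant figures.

Density deficit of the surface layer: 1027.03 − 1026.50 = 0.53 kg m⁻³.
Required change = 0.53 / 0.591 = 0.897 psu.

0.897 psu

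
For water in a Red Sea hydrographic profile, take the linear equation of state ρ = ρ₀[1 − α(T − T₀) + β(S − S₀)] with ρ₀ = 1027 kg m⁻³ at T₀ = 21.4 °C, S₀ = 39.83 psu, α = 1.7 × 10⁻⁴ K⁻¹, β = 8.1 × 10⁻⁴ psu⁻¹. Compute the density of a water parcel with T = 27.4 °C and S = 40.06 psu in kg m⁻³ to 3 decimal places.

T − T₀ = +6.0 K, S − S₀ = +0.23 psu.
Bracket = 1 − α·(+6.0) + β·(+0.23) = 1 + (-8.337 × 10⁻⁴) = 0.9991663.
ρ = 1027 × 0.9991663 = 1026.144 kg m⁻³.

1026.144 kg m⁻³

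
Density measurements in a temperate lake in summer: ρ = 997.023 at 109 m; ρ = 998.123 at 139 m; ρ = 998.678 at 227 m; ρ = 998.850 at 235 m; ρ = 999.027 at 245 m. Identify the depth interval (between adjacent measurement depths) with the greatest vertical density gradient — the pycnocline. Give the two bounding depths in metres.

109–139 m

Compute the density gradient over each adjacent pair:
  109–139 m: Δρ/Δz = 1.100/30 = 0.037 kg m⁻⁴
  139–227 m: Δρ/Δz = 0.555/88 = 6.3 × 10⁻³ kg m⁻⁴
  227–235 m: Δρ/Δz = 0.172/8 = 0.021 kg m⁻⁴
  235–245 m: Δρ/Δz = 0.177/10 = 0.018 kg m⁻⁴
The largest gradient is in the 109–139 m interval — the pycnocline.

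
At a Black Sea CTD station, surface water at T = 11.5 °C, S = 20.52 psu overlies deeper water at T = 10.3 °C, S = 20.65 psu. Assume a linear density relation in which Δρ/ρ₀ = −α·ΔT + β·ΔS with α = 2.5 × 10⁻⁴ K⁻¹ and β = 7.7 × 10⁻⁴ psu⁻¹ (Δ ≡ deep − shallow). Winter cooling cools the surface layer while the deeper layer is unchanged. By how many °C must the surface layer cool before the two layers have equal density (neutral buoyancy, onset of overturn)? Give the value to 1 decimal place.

1.6 °C

Neutral buoyancy requires Δρ = 0, i.e. −α(T_deep − T_surf′) + β(S_deep − S_surf) = 0.
T_surf′ = T_deep − (β/α)·ΔS = 10.3 − (7.7 × 10⁻⁴/2.5 × 10⁻⁴)·(+0.13) = 9.900 °C.
Cooling required: 11.5 − (9.900) = 1.600 °C.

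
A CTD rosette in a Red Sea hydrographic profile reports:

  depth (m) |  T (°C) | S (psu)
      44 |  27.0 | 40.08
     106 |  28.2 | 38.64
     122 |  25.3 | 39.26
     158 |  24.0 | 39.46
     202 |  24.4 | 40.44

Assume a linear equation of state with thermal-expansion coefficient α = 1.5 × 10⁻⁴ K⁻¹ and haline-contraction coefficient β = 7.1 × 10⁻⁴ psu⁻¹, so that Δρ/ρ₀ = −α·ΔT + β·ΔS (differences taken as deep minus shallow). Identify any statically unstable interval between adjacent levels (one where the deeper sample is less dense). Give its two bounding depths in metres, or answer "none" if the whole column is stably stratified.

44–106 m

Evaluate Δρ/ρ₀ = −αΔT + βΔS across each adjacent pair:
  44–106 m: −αΔT+βΔS = −(1.5 × 10⁻⁴)(+1.2)+(7.1 × 10⁻⁴)(-1.44) = -1.2 × 10⁻³ → UNSTABLE
  106–122 m: −αΔT+βΔS = −(1.5 × 10⁻⁴)(-2.9)+(7.1 × 10⁻⁴)(+0.62) = 8.8 × 10⁻⁴ → stable
  122–158 m: −αΔT+βΔS = −(1.5 × 10⁻⁴)(-1.3)+(7.1 × 10⁻⁴)(+0.20) = 3.4 × 10⁻⁴ → stable
  158–202 m: −αΔT+βΔS = −(1.5 × 10⁻⁴)(+0.4)+(7.1 × 10⁻⁴)(+0.98) = 6.4 × 10⁻⁴ → stable
The 44–106 m interval has Δρ < 0: lighter water underlies denser water.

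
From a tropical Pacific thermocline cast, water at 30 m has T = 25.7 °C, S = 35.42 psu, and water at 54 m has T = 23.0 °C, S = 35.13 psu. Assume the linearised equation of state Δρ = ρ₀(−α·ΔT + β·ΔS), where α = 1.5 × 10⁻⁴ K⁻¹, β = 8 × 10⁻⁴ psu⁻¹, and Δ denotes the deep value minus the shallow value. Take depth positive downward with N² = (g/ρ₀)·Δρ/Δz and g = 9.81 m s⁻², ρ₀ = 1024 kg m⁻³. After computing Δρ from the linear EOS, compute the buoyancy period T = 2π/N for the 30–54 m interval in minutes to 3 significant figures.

12.5 min

ΔT = -2.7 K, ΔS = -0.29 psu (deep − shallow).
Δρ/ρ₀ = −αΔT + βΔS = 4.05 × 10⁻⁴ − 2.32 × 10⁻⁴ = 1.73 × 10⁻⁴, so Δρ ≈ 0.1772 kg m⁻³.
N² = (g/ρ₀)·Δρ/Δz = g·(Δρ/ρ₀)/Δz = 9.81 × 1.73 × 10⁻⁴ / 24 = 7.0714 × 10⁻⁵ s⁻².
N = √(7.0714 × 10⁻⁵) = 8.4092 × 10⁻³ rad s⁻¹ → T = 2π/N = 747.18 s = 12.453 min ≈ 12.5 min.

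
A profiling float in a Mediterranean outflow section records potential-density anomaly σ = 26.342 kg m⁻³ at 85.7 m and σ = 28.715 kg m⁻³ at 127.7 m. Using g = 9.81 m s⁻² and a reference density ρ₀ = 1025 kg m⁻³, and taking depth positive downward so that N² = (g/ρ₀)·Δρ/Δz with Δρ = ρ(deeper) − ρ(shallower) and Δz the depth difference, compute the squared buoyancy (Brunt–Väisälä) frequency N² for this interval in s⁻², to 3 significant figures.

5.41 × 10⁻⁴ s⁻²

Δρ = 1028.715 − 1026.342 = 2.373 kg m⁻³ over Δz = 127.7 − 85.7 = 42 m.
N² = (9.81/1025) × (2.373/42) = 5.4075 × 10⁻⁴ s⁻² ≈ 5.41 × 10⁻⁴ s⁻².
A positive N² confirms static stability across the interval.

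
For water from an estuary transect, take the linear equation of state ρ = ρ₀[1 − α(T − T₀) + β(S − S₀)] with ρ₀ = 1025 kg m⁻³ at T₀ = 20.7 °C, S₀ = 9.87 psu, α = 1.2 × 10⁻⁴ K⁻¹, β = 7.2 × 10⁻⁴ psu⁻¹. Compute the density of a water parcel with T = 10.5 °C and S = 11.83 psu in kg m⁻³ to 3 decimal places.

1027.701 kg m⁻³

T − T₀ = -10.2 K, S − S₀ = +1.96 psu.
Bracket = 1 − α·(-10.2) + β·(+1.96) = 1 + (2.6352 × 10⁻³) = 1.0026352.
ρ = 1025 × 1.0026352 = 1027.701 kg m⁻³.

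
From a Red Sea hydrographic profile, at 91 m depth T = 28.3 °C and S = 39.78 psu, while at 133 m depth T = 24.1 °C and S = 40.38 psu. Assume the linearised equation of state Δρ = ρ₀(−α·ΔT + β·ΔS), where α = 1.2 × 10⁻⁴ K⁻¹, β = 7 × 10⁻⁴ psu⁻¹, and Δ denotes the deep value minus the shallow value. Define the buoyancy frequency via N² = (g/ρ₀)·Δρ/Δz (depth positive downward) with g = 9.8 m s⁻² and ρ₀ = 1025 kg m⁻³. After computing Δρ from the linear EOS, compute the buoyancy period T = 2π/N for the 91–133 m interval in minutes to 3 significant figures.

7.13 min

ΔT = -4.2 K, ΔS = +0.60 psu (deep − shallow).
Δρ/ρ₀ = −αΔT + βΔS = 5.04 × 10⁻⁴ + 4.20 × 10⁻⁴ = 9.24 × 10⁻⁴, so Δρ ≈ 0.9471 kg m⁻³.
N² = (g/ρ₀)·Δρ/Δz = g·(Δρ/ρ₀)/Δz = 9.8 × 9.24 × 10⁻⁴ / 42 = 2.1560 × 10⁻⁴ s⁻².
N = √(2.1560 × 10⁻⁴) = 0.014683 rad s⁻¹ → T = 2π/N = 427.92 s = 7.1320 min ≈ 7.13 min.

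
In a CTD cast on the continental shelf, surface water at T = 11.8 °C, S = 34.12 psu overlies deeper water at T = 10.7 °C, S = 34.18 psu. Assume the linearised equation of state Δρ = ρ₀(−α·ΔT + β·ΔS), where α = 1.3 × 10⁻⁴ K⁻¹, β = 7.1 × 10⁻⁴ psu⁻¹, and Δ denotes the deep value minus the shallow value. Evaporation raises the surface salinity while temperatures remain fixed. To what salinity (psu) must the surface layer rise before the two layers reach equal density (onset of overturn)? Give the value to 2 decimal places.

Neutral buoyancy requires −α(T_deep − T_surf) + β(S_deep − S_surf′) = 0.
S_surf′ = S_deep − (α/β)·ΔT = 34.18 − (1.3 × 10⁻⁴/7.1 × 10⁻⁴)·(-1.1) = 34.3814 psu.
Increase required: 34.3814 − 34.12 = 0.2614 psu.

34.38 psu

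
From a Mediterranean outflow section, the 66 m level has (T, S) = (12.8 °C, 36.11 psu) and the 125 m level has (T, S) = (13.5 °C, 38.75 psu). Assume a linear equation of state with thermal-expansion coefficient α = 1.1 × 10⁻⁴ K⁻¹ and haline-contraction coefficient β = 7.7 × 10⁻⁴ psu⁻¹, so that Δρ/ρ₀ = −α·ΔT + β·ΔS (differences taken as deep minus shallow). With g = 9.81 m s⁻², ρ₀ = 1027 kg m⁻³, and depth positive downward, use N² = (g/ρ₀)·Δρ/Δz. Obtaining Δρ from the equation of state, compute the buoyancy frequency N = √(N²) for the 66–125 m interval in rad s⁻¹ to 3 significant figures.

0.0180 rad s⁻¹

ΔT = +0.7 K, ΔS = +2.64 psu (deep − shallow).
Δρ/ρ₀ = −αΔT + βΔS = -7.70 × 10⁻⁵ + 2.0328 × 10⁻³ = 1.9558 × 10⁻³, so Δρ ≈ 2.009 kg m⁻³.
N² = (g/ρ₀)·Δρ/Δz = g·(Δρ/ρ₀)/Δz = 9.81 × 1.9558 × 10⁻³ / 59 = 3.2519 × 10⁻⁴ s⁻².
N = √(3.2519 × 10⁻⁴) = 0.018033 rad s⁻¹ ≈ 0.0180 rad s⁻¹.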